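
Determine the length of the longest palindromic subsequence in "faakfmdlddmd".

5

Using dp[i][j] = 2 + dp[i+1][j−1] if the ends match, else max(dp[i+1][j], dp[i][j−1]):
dp[1][12] = 5. A witness is mdddm at positions 6,7,9,10,11.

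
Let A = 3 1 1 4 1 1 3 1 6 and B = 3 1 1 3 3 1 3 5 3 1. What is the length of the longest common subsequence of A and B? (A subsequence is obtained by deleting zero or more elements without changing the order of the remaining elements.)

Backtracking the LCS table gives one alignment: 3 (A1,B1) → 1 (A2,B2) → 1 (A3,B3) → 1 (A5,B6) → 3 (A7,B9) → 1 (A8,B10).
So the longest common subsequence has length 6.

6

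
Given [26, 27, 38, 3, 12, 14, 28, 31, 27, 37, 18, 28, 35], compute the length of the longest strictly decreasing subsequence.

Let dp[i] be the longest decreasing subsequence ending at position i. Then dp = [1, 1, 1, 2, 2, 2, 2, 2, 3, 2, 4, 3, 3].
The maximum is 4; one witness is 38, 28, 27, 18 at positions 3,7,9,11.

4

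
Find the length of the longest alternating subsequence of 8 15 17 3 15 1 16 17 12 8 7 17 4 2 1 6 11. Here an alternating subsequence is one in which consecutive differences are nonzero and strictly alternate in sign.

10

Track the best alternating length ending on an up-step vs a down-step at each position: up/down = 1/1, 2/1, 2/1, 1/3, 4/3, 1/5, 6/3, 6/1, 6/7, 6/7, 6/7, 8/1, 6/9, 6/9, 1/9, 10/9, 10/9.
The maximum over both is 10; one such subsequence is 8, 15, 3, 15, 1, 16, 12, 17, 4, 6.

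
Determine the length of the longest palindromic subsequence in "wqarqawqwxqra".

9

One longest palindromic subsequence is arqwqwqra (positions 3,4,5,7,8,9,11,12,13); it reads the same forward and backward, and the interval DP gives dp[1][13] = 9.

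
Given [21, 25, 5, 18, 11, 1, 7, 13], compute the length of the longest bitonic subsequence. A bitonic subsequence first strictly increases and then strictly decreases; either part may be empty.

Let inc[i] be the LIS ending at i and dec[i] the longest strictly decreasing subsequence starting at i. inc = [1, 2, 1, 2, 2, 1, 2, 3], dec = [4, 4, 2, 3, 2, 1, 1, 1].
max_i inc[i]+dec[i]−1 = 5, with one witness 21, 25, 18, 11, 7.

5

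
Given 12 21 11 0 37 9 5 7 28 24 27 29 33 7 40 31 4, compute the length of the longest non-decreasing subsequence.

Scanning left to right, the best length ending at each element is: 12→1, 21→2, 11→1, 0→1, 37→3, 9→2, 5→2, 7→3, 28→4, 24→4, 27→5, 29→6, 33→7, 7→4, 40→8, 31→7, 4→2.
So the longest non-decreasing subsequence has length 8, e.g. 0, 5, 7, 24, 27, 29, 33, 40.

8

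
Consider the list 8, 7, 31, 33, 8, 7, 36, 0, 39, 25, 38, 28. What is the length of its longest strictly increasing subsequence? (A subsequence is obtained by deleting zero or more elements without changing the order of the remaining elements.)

5

Let dp[i] be the longest increasing subsequence ending at position i. Then dp = [1, 1, 2, 3, 2, 1, 4, 1, 5, 3, 5, 4].
The maximum is 5; one witness is 8, 31, 33, 36, 39 at positions 1,3,4,7,9.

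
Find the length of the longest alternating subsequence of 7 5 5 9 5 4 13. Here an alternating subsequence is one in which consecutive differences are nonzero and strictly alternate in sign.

5

Track the best alternating length ending on an up-step vs a down-step at each position: up/down = 1/1, 1/2, 1/2, 3/1, 1/4, 1/4, 5/1.
The maximum over both is 5; one such subsequence is 7, 5, 9, 5, 13.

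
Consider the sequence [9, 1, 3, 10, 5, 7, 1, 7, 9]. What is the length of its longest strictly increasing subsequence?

5

Scanning left to right, the best length ending at each element is: 9→1, 1→1, 3→2, 10→3, 5→3, 7→4, 1→1, 7→4, 9→5.
So the longest increasing subsequence has length 5, e.g. 1, 3, 5, 7, 9.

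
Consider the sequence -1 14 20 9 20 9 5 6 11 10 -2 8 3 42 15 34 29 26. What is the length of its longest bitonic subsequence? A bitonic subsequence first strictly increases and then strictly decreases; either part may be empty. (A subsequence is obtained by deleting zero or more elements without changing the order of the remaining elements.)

One longest bitonic subsequence is -1, 5, 6, 11, 42, 34, 29, 26 (positions 1,7,8,9,14,16,17,18): it rises to 42 then falls. Length 8 is optimal.

8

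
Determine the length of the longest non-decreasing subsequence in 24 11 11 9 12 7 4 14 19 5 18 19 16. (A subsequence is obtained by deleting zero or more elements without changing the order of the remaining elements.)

6

Let dp[i] be the longest non-decreasing subsequence ending at position i. Then dp = [1, 1, 2, 1, 3, 1, 1, 4, 5, 2, 5, 6, 5].
The maximum is 6; one witness is 11, 11, 12, 14, 19, 19 at positions 2,3,5,8,9,12.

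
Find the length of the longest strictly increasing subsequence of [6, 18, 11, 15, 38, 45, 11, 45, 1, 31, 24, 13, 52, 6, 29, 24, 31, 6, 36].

Scanning left to right, the best length ending at each element is: 6→1, 18→2, 11→2, 15→3, 38→4, 45→5, 11→2, 45→5, 1→1, 31→4, 24→4, 13→3, 52→6, 6→2, 29→5, 24→4, 31→6, 6→2, 36→7.
So the longest increasing subsequence has length 7, e.g. 6, 11, 15, 24, 29, 31, 36.

7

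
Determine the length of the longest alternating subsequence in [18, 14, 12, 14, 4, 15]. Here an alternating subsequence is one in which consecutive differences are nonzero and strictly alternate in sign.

Track the best alternating length ending on an up-step vs a down-step at each position: up/down = 1/1, 1/2, 1/2, 3/2, 1/4, 5/2.
The maximum over both is 5; one such subsequence is 18, 12, 14, 4, 15.

5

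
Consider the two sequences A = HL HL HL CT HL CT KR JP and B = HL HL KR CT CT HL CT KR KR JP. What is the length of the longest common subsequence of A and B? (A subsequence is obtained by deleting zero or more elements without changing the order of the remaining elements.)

A longest common subsequence is HL, HL, CT, HL, CT, KR, JP (length 7); the LCS DP confirms no longer common subsequence exists.

7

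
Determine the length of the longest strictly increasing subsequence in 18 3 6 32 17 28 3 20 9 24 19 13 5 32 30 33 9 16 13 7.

Let dp[i] be the longest increasing subsequence ending at position i. Then dp = [1, 1, 2, 3, 3, 4, 1, 4, 3, 5, 4, 4, 2, 6, 6, 7, 3, 5, 4, 3].
The maximum is 7; one witness is 3, 6, 17, 20, 24, 32, 33 at positions 2,3,5,8,10,14,16.

7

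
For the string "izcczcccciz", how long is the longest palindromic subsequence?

Using dp[i][j] = 2 + dp[i+1][j−1] if the ends match, else max(dp[i+1][j], dp[i][j−1]):
dp[1][11] = 8. A witness is zccccccz at positions 2,3,4,6,7,8,9,11.

8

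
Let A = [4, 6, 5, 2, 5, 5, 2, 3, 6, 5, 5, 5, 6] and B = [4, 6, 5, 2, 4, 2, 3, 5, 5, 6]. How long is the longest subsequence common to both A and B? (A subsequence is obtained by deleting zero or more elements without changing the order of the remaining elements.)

A longest common subsequence is 4, 6, 5, 2, 2, 3, 5, 5, 6 (length 9); the LCS DP confirms no longer common subsequence exists.

9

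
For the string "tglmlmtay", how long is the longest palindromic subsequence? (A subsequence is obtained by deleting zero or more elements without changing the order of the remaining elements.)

One longest palindromic subsequence is tmlmt (positions 1,4,5,6,7); it reads the same forward and backward, and the interval DP gives dp[1][9] = 5.

5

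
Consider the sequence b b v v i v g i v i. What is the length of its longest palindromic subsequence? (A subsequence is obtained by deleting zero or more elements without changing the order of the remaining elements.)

5

Using dp[i][j] = 2 + dp[i+1][j−1] if the ends match, else max(dp[i+1][j], dp[i][j−1]):
dp[1][10] = 5. A witness is ivivi at positions 5,6,8,9,10.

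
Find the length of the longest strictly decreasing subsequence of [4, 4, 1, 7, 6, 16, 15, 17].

2

Scanning left to right, the best length ending at each element is: 4→1, 4→1, 1→2, 7→1, 6→2, 16→1, 15→2, 17→1.
So the longest decreasing subsequence has length 2, e.g. 4, 1.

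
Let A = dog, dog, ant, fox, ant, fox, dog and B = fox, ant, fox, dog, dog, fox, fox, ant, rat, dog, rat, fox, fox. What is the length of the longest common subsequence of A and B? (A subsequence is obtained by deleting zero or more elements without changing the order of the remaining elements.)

Backtracking the LCS table gives one alignment: dog (A1,B4) → dog (A2,B5) → ant (A3,B8) → fox (A4,B12) → fox (A6,B13).
So the longest common subsequence has length 5.

5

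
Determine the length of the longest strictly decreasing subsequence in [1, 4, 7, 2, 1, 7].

Let dp[i] be the longest decreasing subsequence ending at position i. Then dp = [1, 1, 1, 2, 3, 1].
The maximum is 3; one witness is 4, 2, 1 at positions 2,4,5.

3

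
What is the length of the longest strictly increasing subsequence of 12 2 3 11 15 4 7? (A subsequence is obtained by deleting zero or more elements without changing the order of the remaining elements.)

Scanning left to right, the best length ending at each element is: 12→1, 2→1, 3→2, 11→3, 15→4, 4→3, 7→4.
So the longest increasing subsequence has length 4, e.g. 2, 3, 11, 15.

4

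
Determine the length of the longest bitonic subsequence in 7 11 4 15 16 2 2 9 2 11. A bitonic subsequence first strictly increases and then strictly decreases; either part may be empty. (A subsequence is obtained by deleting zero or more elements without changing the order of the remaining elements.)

6

Let inc[i] be the LIS ending at i and dec[i] the longest strictly decreasing subsequence starting at i. inc = [1, 2, 1, 3, 4, 1, 1, 2, 1, 3], dec = [3, 3, 2, 3, 3, 1, 1, 2, 1, 1].
max_i inc[i]+dec[i]−1 = 6, with one witness 7, 11, 15, 16, 9, 2.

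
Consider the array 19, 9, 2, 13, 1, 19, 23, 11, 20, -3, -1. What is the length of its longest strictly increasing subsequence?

4

Scanning left to right, the best length ending at each element is: 19→1, 9→1, 2→1, 13→2, 1→1, 19→3, 23→4, 11→2, 20→4, -3→1, -1→2.
So the longest increasing subsequence has length 4, e.g. 9, 13, 19, 23.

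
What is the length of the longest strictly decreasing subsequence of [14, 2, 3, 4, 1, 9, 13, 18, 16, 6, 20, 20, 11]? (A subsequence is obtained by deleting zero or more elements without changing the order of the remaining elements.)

One longest decreasing subsequence is 14, 2, 1 (positions 1,2,5), of length 3; no longer one exists.

3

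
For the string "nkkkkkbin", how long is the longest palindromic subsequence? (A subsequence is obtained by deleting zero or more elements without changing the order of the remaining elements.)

7

One longest palindromic subsequence is nkkkkkn (positions 1,2,3,4,5,6,9); it reads the same forward and backward, and the interval DP gives dp[1][9] = 7.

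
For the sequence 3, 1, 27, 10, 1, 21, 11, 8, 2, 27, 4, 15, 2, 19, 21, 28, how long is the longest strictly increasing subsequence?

Scanning left to right, the best length ending at each element is: 3→1, 1→1, 27→2, 10→2, 1→1, 21→3, 11→3, 8→2, 2→2, 27→4, 4→3, 15→4, 2→2, 19→5, 21→6, 28→7.
So the longest increasing subsequence has length 7, e.g. 3, 10, 11, 15, 19, 21, 28.

7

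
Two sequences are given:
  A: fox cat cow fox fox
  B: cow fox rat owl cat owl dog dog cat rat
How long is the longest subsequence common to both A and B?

2

Backtracking the LCS table gives one alignment: fox (A1,B2) → cat (A2,B9).
So the longest common subsequence has length 2.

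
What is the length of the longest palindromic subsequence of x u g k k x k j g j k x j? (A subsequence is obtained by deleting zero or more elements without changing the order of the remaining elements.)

One longest palindromic subsequence is xkjgjkx (positions 6,7,8,9,10,11,12); it reads the same forward and backward, and the interval DP gives dp[1][13] = 7.

7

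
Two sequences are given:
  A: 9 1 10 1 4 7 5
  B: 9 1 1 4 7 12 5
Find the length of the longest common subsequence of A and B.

6

A longest common subsequence is 9, 1, 1, 4, 7, 5 (length 6); the LCS DP confirms no longer common subsequence exists.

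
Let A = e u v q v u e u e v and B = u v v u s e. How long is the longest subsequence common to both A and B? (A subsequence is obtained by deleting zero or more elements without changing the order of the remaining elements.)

Backtracking the LCS table gives one alignment: u (A2,B1) → v (A3,B2) → v (A5,B3) → u (A6,B4) → e (A9,B6).
So the longest common subsequence has length 5.

5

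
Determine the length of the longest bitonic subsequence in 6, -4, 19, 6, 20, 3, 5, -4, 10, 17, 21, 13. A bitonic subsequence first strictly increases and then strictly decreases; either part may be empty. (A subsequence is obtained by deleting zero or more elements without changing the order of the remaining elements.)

7

One longest bitonic subsequence is -4, 3, 5, 10, 17, 21, 13 (positions 2,6,7,9,10,11,12): it rises to 21 then falls. Length 7 is optimal.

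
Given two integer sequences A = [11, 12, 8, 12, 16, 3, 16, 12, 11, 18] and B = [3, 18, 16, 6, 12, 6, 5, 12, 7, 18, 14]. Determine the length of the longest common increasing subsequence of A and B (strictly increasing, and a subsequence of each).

3

For each value that appears in both, track the longest common increasing run ending there.
The best achievable length is 3; one witness is 3, 16, 18 (A-positions 6,7,10, B-positions 1,3,10).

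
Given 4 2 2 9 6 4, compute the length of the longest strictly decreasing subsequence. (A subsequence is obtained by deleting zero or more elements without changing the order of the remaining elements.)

Scanning left to right, the best length ending at each element is: 4→1, 2→2, 2→2, 9→1, 6→2, 4→3.
So the longest decreasing subsequence has length 3, e.g. 9, 6, 4.

3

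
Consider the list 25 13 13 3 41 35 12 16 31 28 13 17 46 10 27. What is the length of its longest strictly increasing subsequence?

5

Let dp[i] be the longest increasing subsequence ending at position i. Then dp = [1, 1, 1, 1, 2, 2, 2, 3, 4, 4, 3, 4, 5, 2, 5].
The maximum is 5; one witness is 3, 12, 16, 31, 46 at positions 4,7,8,9,13.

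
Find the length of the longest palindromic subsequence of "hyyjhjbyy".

Using dp[i][j] = 2 + dp[i+1][j−1] if the ends match, else max(dp[i+1][j], dp[i][j−1]):
dp[1][9] = 7. A witness is yyjhjyy at positions 2,3,4,5,6,8,9.

7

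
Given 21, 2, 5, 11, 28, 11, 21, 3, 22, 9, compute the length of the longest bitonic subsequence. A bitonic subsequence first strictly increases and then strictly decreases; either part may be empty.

6

Let inc[i] be the LIS ending at i and dec[i] the longest strictly decreasing subsequence starting at i. inc = [1, 1, 2, 3, 4, 3, 4, 2, 5, 3], dec = [3, 1, 2, 2, 3, 2, 2, 1, 2, 1].
max_i inc[i]+dec[i]−1 = 6, with one witness 2, 5, 11, 28, 22, 9.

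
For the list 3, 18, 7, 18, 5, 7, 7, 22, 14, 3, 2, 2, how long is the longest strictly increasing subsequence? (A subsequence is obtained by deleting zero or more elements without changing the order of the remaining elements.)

4

Let dp[i] be the longest increasing subsequence ending at position i. Then dp = [1, 2, 2, 3, 2, 3, 3, 4, 4, 1, 1, 1].
The maximum is 4; one witness is 3, 7, 18, 22 at positions 1,3,4,8.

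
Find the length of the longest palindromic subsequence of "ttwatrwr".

Using dp[i][j] = 2 + dp[i+1][j−1] if the ends match, else max(dp[i+1][j], dp[i][j−1]):
dp[1][8] = 3. A witness is rwr at positions 6,7,8.

3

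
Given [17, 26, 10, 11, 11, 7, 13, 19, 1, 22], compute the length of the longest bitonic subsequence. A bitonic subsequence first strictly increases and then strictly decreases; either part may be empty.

5

One longest bitonic subsequence is 17, 26, 11, 7, 1 (positions 1,2,5,6,9): it rises to 26 then falls. Length 5 is optimal.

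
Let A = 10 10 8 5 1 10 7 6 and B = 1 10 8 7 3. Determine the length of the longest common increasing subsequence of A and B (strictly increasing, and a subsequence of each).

A longest common strictly increasing subsequence is 1, 10 (length 2); it appears in order in both A and B, and no longer such subsequence exists.

2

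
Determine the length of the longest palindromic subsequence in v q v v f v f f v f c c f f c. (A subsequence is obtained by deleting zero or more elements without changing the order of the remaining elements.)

7

Using dp[i][j] = 2 + dp[i+1][j−1] if the ends match, else max(dp[i+1][j], dp[i][j−1]):
dp[1][15] = 7. A witness is fffvfff at positions 5,7,8,9,10,13,14.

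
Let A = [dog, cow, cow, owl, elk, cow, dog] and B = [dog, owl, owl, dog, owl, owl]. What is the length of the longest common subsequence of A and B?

3

A longest common subsequence is dog, owl, dog (length 3); the LCS DP confirms no longer common subsequence exists.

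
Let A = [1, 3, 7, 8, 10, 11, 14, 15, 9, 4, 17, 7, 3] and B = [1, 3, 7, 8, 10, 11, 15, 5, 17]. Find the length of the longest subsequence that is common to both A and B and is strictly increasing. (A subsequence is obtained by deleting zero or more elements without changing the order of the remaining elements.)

8

For each value that appears in both, track the longest common increasing run ending there.
The best achievable length is 8; one witness is 1, 3, 7, 8, 10, 11, 15, 17 (A-positions 1,2,3,4,5,6,8,11, B-positions 1,2,3,4,5,6,7,9).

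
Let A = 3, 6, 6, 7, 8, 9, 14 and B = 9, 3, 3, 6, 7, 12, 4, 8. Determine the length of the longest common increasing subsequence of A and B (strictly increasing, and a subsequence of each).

4

A longest common strictly increasing subsequence is 3, 6, 7, 8 (length 4); it appears in order in both A and B, and no longer such subsequence exists.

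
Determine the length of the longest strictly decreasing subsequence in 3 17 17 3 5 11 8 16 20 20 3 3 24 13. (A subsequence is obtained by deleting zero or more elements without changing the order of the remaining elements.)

Let dp[i] be the longest decreasing subsequence ending at position i. Then dp = [1, 1, 1, 2, 2, 2, 3, 2, 1, 1, 4, 4, 1, 3].
The maximum is 4; one witness is 17, 11, 8, 3 at positions 2,6,7,11.

4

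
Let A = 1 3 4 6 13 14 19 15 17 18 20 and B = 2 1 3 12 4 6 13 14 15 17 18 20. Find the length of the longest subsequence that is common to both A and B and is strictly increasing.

For each value that appears in both, track the longest common increasing run ending there.
The best achievable length is 10; one witness is 1, 3, 4, 6, 13, 14, 15, 17, 18, 20 (A-positions 1,2,3,4,5,6,8,9,10,11, B-positions 2,3,5,6,7,8,9,10,11,12).

10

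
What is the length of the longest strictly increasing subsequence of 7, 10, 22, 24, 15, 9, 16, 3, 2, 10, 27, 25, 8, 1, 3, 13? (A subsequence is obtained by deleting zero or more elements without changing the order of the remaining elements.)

5

One longest increasing subsequence is 7, 10, 22, 24, 27 (positions 1,2,3,4,11), of length 5; no longer one exists.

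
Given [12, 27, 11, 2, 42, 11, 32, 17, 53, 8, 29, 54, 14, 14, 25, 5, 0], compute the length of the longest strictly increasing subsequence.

5

One longest increasing subsequence is 12, 27, 42, 53, 54 (positions 1,2,5,9,12), of length 5; no longer one exists.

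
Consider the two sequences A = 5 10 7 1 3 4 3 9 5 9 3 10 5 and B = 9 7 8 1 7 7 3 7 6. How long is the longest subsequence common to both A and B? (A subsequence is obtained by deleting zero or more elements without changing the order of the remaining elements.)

Backtracking the LCS table gives one alignment: 7 (A3,B2) → 1 (A4,B4) → 3 (A5,B7).
So the longest common subsequence has length 3.

3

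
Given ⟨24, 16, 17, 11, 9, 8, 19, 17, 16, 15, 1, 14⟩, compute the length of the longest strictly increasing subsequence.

3

Let dp[i] be the longest increasing subsequence ending at position i. Then dp = [1, 1, 2, 1, 1, 1, 3, 2, 2, 2, 1, 2].
The maximum is 3; one witness is 16, 17, 19 at positions 2,3,7.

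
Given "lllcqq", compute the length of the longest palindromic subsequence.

One longest palindromic subsequence is lll (positions 1,2,3); it reads the same forward and backward, and the interval DP gives dp[1][6] = 3.

3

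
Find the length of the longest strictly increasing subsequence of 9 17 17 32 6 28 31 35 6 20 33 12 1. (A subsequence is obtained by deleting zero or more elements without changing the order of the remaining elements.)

Scanning left to right, the best length ending at each element is: 9→1, 17→2, 17→2, 32→3, 6→1, 28→3, 31→4, 35→5, 6→1, 20→3, 33→5, 12→2, 1→1.
So the longest increasing subsequence has length 5, e.g. 9, 17, 28, 31, 35.

5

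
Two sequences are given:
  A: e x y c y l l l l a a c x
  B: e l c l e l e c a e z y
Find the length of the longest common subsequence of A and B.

5

Backtracking the LCS table gives one alignment: e (A1,B1) → c (A4,B3) → l (A6,B4) → l (A7,B6) → a (A10,B9).
So the longest common subsequence has length 5.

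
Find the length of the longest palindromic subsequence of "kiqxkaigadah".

Using dp[i][j] = 2 + dp[i+1][j−1] if the ends match, else max(dp[i+1][j], dp[i][j−1]):
dp[1][12] = 3. A witness is ada at positions 9,10,11.

3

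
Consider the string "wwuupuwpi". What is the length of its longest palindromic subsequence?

5

Using dp[i][j] = 2 + dp[i+1][j−1] if the ends match, else max(dp[i+1][j], dp[i][j−1]):
dp[1][9] = 5. A witness is wupuw at positions 2,3,5,6,7.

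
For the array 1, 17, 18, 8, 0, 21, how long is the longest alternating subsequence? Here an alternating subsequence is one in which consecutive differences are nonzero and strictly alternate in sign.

A longest alternating subsequence is 1, 17, 8, 21 (positions 1,2,4,6); its 3 consecutive differences strictly alternate in sign, and length 4 is optimal.

4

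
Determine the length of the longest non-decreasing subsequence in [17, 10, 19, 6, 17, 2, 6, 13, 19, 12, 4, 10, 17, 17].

5

Let dp[i] be the longest non-decreasing subsequence ending at position i. Then dp = [1, 1, 2, 1, 2, 1, 2, 3, 4, 3, 2, 3, 4, 5].
The maximum is 5; one witness is 6, 6, 13, 17, 17 at positions 4,7,8,13,14.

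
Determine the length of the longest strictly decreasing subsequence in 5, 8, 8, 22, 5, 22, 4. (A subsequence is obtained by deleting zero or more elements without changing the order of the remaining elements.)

3

One longest decreasing subsequence is 8, 5, 4 (positions 2,5,7), of length 3; no longer one exists.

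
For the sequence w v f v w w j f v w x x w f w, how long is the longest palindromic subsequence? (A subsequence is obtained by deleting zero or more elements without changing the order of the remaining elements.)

One longest palindromic subsequence is wfwwvwwfw (positions 1,3,5,6,9,10,13,14,15); it reads the same forward and backward, and the interval DP gives dp[1][15] = 9.

9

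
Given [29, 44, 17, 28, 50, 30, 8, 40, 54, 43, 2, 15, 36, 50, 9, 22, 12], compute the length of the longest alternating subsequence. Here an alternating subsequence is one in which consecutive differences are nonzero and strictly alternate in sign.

11

Track the best alternating length ending on an up-step vs a down-step at each position: up/down = 1/1, 2/1, 1/3, 4/3, 4/1, 4/5, 1/5, 6/5, 6/1, 6/7, 1/7, 8/7, 8/7, 8/7, 8/9, 10/9, 10/11.
The maximum over both is 11; one such subsequence is 29, 44, 17, 50, 30, 40, 2, 15, 9, 22, 12.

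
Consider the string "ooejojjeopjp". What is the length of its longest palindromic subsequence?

7

One longest palindromic subsequence is oejjjeo (positions 2,3,4,6,7,8,9); it reads the same forward and backward, and the interval DP gives dp[1][12] = 7.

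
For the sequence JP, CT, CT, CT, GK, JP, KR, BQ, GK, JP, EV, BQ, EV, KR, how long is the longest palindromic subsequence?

Using dp[i][j] = 2 + dp[i+1][j−1] if the ends match, else max(dp[i+1][j], dp[i][j−1]):
dp[1][14] = 5. A witness is KR EV BQ EV KR at positions 7,11,12,13,14.

5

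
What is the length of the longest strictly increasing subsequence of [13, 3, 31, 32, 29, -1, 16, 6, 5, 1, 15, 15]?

Scanning left to right, the best length ending at each element is: 13→1, 3→1, 31→2, 32→3, 29→2, -1→1, 16→2, 6→2, 5→2, 1→2, 15→3, 15→3.
So the longest increasing subsequence has length 3, e.g. 13, 31, 32.

3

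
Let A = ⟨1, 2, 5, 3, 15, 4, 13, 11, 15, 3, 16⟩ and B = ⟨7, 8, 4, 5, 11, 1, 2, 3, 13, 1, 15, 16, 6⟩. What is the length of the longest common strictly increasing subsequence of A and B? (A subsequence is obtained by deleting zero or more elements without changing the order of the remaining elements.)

6

A longest common strictly increasing subsequence is 1, 2, 3, 13, 15, 16 (length 6); it appears in order in both A and B, and no longer such subsequence exists.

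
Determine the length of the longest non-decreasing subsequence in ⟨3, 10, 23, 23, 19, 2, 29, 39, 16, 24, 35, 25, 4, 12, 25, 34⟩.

8

Scanning left to right, the best length ending at each element is: 3→1, 10→2, 23→3, 23→4, 19→3, 2→1, 29→5, 39→6, 16→3, 24→5, 35→6, 25→6, 4→2, 12→3, 25→7, 34→8.
So the longest non-decreasing subsequence has length 8, e.g. 3, 10, 23, 23, 24, 25, 25, 34.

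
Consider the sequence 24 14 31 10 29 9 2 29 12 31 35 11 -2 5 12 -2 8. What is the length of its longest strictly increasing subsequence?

Let dp[i] be the longest increasing subsequence ending at position i. Then dp = [1, 1, 2, 1, 2, 1, 1, 2, 2, 3, 4, 2, 1, 2, 3, 1, 3].
The maximum is 4; one witness is 24, 29, 31, 35 at positions 1,5,10,11.

4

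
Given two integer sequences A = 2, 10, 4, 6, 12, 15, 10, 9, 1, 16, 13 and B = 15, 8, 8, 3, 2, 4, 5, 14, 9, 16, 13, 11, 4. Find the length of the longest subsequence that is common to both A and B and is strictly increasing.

For each value that appears in both, track the longest common increasing run ending there.
The best achievable length is 4; one witness is 2, 4, 9, 16 (A-positions 1,3,8,10, B-positions 5,6,9,10).

4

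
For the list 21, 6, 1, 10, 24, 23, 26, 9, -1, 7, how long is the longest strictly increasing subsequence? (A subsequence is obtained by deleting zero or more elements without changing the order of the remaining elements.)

One longest increasing subsequence is 6, 10, 24, 26 (positions 2,4,5,7), of length 4; no longer one exists.

4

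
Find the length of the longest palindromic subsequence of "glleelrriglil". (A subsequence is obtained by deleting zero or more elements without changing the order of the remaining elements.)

6

Using dp[i][j] = 2 + dp[i+1][j−1] if the ends match, else max(dp[i+1][j], dp[i][j−1]):
dp[1][13] = 6. A witness is llrrll at positions 2,6,7,8,11,13.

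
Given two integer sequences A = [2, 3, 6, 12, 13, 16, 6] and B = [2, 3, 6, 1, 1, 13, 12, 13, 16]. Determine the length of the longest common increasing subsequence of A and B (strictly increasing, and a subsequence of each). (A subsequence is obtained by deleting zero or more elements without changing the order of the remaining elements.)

6

For each value that appears in both, track the longest common increasing run ending there.
The best achievable length is 6; one witness is 2, 3, 6, 12, 13, 16 (A-positions 1,2,3,4,5,6, B-positions 1,2,3,7,8,9).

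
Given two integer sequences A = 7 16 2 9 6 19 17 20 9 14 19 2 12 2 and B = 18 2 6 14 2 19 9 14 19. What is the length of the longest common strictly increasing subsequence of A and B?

5

A longest common strictly increasing subsequence is 2, 6, 9, 14, 19 (length 5); it appears in order in both A and B, and no longer such subsequence exists.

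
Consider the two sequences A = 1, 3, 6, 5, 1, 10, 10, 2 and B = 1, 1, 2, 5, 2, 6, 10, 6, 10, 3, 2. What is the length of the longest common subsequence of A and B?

5

A longest common subsequence is 1, 6, 10, 10, 2 (length 5); the LCS DP confirms no longer common subsequence exists.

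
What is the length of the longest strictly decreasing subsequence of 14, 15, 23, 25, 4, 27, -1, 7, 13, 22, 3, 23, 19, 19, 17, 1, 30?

5

Scanning left to right, the best length ending at each element is: 14→1, 15→1, 23→1, 25→1, 4→2, 27→1, -1→3, 7→2, 13→2, 22→2, 3→3, 23→2, 19→3, 19→3, 17→4, 1→5, 30→1.
So the longest decreasing subsequence has length 5, e.g. 23, 22, 19, 17, 1.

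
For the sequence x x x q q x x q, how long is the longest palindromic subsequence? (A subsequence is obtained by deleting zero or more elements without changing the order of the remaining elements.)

6

One longest palindromic subsequence is xxqqxx (positions 2,3,4,5,6,7); it reads the same forward and backward, and the interval DP gives dp[1][8] = 6.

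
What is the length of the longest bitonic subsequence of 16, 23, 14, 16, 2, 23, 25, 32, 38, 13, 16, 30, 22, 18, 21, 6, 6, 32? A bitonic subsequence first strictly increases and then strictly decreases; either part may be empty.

10

Let inc[i] be the LIS ending at i and dec[i] the longest strictly decreasing subsequence starting at i. inc = [1, 2, 1, 2, 1, 3, 4, 5, 6, 2, 3, 5, 4, 4, 5, 2, 2, 6], dec = [4, 4, 3, 3, 1, 4, 4, 5, 5, 2, 2, 4, 3, 2, 2, 1, 1, 1].
max_i inc[i]+dec[i]−1 = 10, with one witness 14, 16, 23, 25, 32, 38, 30, 22, 21, 6.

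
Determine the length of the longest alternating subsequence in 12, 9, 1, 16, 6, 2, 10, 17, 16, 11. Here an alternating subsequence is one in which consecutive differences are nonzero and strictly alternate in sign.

Track the best alternating length ending on an up-step vs a down-step at each position: up/down = 1/1, 1/2, 1/2, 3/1, 3/4, 3/4, 5/4, 5/1, 5/6, 5/6.
The maximum over both is 6; one such subsequence is 12, 9, 16, 6, 17, 16.

6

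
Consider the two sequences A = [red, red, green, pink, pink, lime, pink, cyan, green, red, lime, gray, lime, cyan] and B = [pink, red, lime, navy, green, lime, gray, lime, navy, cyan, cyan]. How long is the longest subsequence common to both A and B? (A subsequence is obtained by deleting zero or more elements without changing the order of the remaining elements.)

7

Backtracking the LCS table gives one alignment: red (A2,B2) → lime (A6,B3) → green (A9,B5) → lime (A11,B6) → gray (A12,B7) → lime (A13,B8) → cyan (A14,B11).
So the longest common subsequence has length 7.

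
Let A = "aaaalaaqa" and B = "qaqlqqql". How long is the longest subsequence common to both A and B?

3

Backtracking the LCS table gives one alignment: a (A1,B2) → l (A5,B4) → q (A8,B7).
So the longest common subsequence has length 3.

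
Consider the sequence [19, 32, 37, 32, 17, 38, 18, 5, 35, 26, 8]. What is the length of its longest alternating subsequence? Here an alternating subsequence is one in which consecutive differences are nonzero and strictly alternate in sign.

A longest alternating subsequence is 19, 37, 32, 38, 18, 35, 26 (positions 1,3,4,6,7,9,10); its 6 consecutive differences strictly alternate in sign, and length 7 is optimal.

7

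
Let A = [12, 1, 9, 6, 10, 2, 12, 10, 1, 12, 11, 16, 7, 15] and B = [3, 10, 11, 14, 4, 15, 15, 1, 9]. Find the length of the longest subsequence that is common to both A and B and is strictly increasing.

For each value that appears in both, track the longest common increasing run ending there.
The best achievable length is 3; one witness is 10, 11, 15 (A-positions 5,11,14, B-positions 2,3,6).

3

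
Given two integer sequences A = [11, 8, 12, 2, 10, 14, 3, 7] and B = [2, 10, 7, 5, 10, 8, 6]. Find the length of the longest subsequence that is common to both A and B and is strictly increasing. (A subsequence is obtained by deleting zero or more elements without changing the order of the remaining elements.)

A longest common strictly increasing subsequence is 2, 10 (length 2); it appears in order in both A and B, and no longer such subsequence exists.

2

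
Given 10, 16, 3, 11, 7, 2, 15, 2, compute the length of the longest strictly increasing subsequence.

3

Let dp[i] be the longest increasing subsequence ending at position i. Then dp = [1, 2, 1, 2, 2, 1, 3, 1].
The maximum is 3; one witness is 10, 11, 15 at positions 1,4,7.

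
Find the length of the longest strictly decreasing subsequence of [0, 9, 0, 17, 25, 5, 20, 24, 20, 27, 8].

Let dp[i] be the longest decreasing subsequence ending at position i. Then dp = [1, 1, 2, 1, 1, 2, 2, 2, 3, 1, 4].
The maximum is 4; one witness is 25, 24, 20, 8 at positions 5,8,9,11.

4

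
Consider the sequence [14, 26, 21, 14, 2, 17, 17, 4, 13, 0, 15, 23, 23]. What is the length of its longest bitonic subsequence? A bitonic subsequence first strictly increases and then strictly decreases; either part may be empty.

6

Let inc[i] be the LIS ending at i and dec[i] the longest strictly decreasing subsequence starting at i. inc = [1, 2, 2, 1, 1, 2, 2, 2, 3, 1, 4, 5, 5], dec = [3, 5, 4, 3, 2, 3, 3, 2, 2, 1, 1, 1, 1].
max_i inc[i]+dec[i]−1 = 6, with one witness 14, 26, 21, 17, 13, 0.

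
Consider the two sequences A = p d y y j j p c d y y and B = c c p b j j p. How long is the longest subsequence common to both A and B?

A longest common subsequence is pjjp (length 4); the LCS DP confirms no longer common subsequence exists.

4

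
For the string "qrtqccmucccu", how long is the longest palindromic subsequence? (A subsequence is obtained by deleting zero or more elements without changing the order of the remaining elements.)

5

One longest palindromic subsequence is ucccu (positions 8,9,10,11,12); it reads the same forward and backward, and the interval DP gives dp[1][12] = 5.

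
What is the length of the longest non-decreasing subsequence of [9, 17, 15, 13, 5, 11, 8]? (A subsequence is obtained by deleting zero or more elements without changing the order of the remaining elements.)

Scanning left to right, the best length ending at each element is: 9→1, 17→2, 15→2, 13→2, 5→1, 11→2, 8→2.
So the longest non-decreasing subsequence has length 2, e.g. 9, 17.

2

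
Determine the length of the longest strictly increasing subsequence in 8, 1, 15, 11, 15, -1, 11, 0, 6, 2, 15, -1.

4

One longest increasing subsequence is -1, 0, 6, 15 (positions 6,8,9,11), of length 4; no longer one exists.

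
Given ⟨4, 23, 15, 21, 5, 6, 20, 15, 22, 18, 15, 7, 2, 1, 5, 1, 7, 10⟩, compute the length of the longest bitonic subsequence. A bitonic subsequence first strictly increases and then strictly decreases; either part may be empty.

One longest bitonic subsequence is 4, 5, 6, 20, 22, 18, 15, 7, 5, 1 (positions 1,5,6,7,9,10,11,12,15,16): it rises to 22 then falls. Length 10 is optimal.

10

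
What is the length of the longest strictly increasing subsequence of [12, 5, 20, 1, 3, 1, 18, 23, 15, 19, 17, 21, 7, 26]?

One longest increasing subsequence is 1, 3, 18, 19, 21, 26 (positions 4,5,7,10,12,14), of length 6; no longer one exists.

6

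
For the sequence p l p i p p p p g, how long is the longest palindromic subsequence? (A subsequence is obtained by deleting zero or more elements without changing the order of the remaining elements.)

6

One longest palindromic subsequence is pppppp (positions 1,3,5,6,7,8); it reads the same forward and backward, and the interval DP gives dp[1][9] = 6.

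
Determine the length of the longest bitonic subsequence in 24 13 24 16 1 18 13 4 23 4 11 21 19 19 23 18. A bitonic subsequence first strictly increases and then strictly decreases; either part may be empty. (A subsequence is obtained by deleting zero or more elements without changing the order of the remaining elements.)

7

Let inc[i] be the LIS ending at i and dec[i] the longest strictly decreasing subsequence starting at i. inc = [1, 1, 2, 2, 1, 3, 2, 2, 4, 2, 3, 4, 4, 4, 5, 4], dec = [5, 2, 5, 3, 1, 3, 2, 1, 4, 1, 1, 3, 2, 2, 2, 1].
max_i inc[i]+dec[i]−1 = 7, with one witness 13, 16, 18, 23, 21, 19, 18.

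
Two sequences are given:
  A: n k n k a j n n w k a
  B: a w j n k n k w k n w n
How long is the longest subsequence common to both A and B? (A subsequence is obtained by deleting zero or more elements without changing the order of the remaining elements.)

A longest common subsequence is nknknn (length 6); the LCS DP confirms no longer common subsequence exists.

6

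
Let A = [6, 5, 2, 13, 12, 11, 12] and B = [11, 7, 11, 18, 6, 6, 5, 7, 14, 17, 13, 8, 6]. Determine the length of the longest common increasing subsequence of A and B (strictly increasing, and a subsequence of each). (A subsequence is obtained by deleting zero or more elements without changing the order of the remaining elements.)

A longest common strictly increasing subsequence is 6, 13 (length 2); it appears in order in both A and B, and no longer such subsequence exists.

2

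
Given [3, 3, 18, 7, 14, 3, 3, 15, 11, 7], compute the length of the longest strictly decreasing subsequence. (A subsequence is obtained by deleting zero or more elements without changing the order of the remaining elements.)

4

Let dp[i] be the longest decreasing subsequence ending at position i. Then dp = [1, 1, 1, 2, 2, 3, 3, 2, 3, 4].
The maximum is 4; one witness is 18, 14, 11, 7 at positions 3,5,9,10.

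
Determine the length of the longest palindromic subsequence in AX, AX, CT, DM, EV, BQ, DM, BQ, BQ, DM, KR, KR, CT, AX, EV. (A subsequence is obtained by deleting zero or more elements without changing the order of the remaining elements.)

One longest palindromic subsequence is AX CT DM BQ BQ BQ DM CT AX (positions 2,3,4,6,8,9,10,13,14); it reads the same forward and backward, and the interval DP gives dp[1][15] = 9.

9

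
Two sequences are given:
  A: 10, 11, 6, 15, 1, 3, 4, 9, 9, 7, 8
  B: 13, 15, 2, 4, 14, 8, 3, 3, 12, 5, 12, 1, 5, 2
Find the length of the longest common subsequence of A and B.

3

A longest common subsequence is 15, 4, 8 (length 3); the LCS DP confirms no longer common subsequence exists.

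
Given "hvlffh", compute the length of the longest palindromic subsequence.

4

Using dp[i][j] = 2 + dp[i+1][j−1] if the ends match, else max(dp[i+1][j], dp[i][j−1]):
dp[1][6] = 4. A witness is hffh at positions 1,4,5,6.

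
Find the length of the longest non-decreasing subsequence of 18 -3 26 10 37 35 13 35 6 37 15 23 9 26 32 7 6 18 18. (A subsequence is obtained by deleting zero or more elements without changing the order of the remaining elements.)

Let dp[i] be the longest non-decreasing subsequence ending at position i. Then dp = [1, 1, 2, 2, 3, 3, 3, 4, 2, 5, 4, 5, 3, 6, 7, 3, 3, 5, 6].
The maximum is 7; one witness is -3, 10, 13, 15, 23, 26, 32 at positions 2,4,7,11,12,14,15.

7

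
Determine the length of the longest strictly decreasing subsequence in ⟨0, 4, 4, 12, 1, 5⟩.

Let dp[i] be the longest decreasing subsequence ending at position i. Then dp = [1, 1, 1, 1, 2, 2].
The maximum is 2; one witness is 4, 1 at positions 2,5.

2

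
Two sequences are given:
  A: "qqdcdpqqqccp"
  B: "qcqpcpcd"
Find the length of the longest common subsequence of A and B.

5

Backtracking the LCS table gives one alignment: q (A1,B1) → q (A2,B3) → c (A4,B5) → p (A6,B6) → c (A10,B7).
So the longest common subsequence has length 5.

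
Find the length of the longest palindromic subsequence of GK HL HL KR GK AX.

4

Using dp[i][j] = 2 + dp[i+1][j−1] if the ends match, else max(dp[i+1][j], dp[i][j−1]):
dp[1][6] = 4. A witness is GK HL HL GK at positions 1,2,3,5.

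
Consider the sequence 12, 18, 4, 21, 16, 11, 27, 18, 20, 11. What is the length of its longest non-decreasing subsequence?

Scanning left to right, the best length ending at each element is: 12→1, 18→2, 4→1, 21→3, 16→2, 11→2, 27→4, 18→3, 20→4, 11→3.
So the longest non-decreasing subsequence has length 4, e.g. 12, 18, 21, 27.

4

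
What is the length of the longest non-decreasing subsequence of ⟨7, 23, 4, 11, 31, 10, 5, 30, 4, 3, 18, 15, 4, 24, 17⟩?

One longest non-decreasing subsequence is 7, 11, 18, 24 (positions 1,4,11,14), of length 4; no longer one exists.

4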